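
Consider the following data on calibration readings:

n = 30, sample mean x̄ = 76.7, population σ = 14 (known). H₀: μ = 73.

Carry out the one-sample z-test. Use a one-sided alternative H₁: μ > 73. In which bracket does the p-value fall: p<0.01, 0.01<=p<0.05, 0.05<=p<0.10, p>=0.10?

p-value bracket: 0.05<=p<0.10

SE = σ/√n = 14/√30 = 2.5560
z = (x̄−μ₀)/SE = (76.7−73)/2.5560 = 1.4476
p-value (one-sided, H₁ greater) = 0.07387
→ bracket: 0.05<=p<0.10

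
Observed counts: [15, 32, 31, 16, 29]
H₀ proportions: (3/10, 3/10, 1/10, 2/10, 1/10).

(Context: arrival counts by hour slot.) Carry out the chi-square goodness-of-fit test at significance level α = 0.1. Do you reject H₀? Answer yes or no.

n = 123; E_i = n·p_i = [36.90, 36.90, 12.30, 24.60, 12.30]
χ² = (15−36.90)²/36.90 + (32−36.90)²/36.90 + (31−12.30)²/12.30 + (16−24.60)²/24.60 + (29−12.30)²/12.30 = 67.7588
df = 4
p-value (upper-tail) = 0.00000
At α=0.1: p < α → reject H₀

reject H₀: yes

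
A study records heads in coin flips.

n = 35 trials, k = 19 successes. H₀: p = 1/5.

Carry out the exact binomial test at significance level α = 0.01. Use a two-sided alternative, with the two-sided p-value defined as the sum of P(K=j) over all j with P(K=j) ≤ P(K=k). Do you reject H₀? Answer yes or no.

Exact binomial: n=35, k=19, p₀=1/5=0.2000
P(X=j) = C(n,j)·p₀^j·(1−p₀)^(n−j); p = Σ P(X=j) over j with P(X=j) ≤ P(X=19)
p-value (two-sided) = 0.00001
At α=0.01: p < α → reject H₀

reject H₀: yes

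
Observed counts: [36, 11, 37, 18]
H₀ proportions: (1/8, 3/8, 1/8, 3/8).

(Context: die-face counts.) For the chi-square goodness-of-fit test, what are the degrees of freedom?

df = k − 1 = 4 − 1 = 3

degrees of freedom = 3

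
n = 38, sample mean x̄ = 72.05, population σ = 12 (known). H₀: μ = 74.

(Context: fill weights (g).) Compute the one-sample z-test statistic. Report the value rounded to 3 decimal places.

test statistic = -1.002

SE = σ/√n = 12/√38 = 1.9467
z = (x̄−μ₀)/SE = (72.05−74)/1.9467 = -1.0017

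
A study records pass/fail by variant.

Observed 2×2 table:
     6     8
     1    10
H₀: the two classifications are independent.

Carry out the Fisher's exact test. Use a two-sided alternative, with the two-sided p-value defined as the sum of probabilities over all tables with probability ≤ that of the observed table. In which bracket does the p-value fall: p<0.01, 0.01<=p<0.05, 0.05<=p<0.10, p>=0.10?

Margins: r₁=14, r₂=11, c₁=7, c₂=18, n=25
p_obs = C(14,6)·C(11,1)/C(25,7); sum pmf over tables with pmf ≤ p_obs
p-value (two-sided) = 0.09000
→ bracket: 0.05<=p<0.10

p-value bracket: 0.05<=p<0.10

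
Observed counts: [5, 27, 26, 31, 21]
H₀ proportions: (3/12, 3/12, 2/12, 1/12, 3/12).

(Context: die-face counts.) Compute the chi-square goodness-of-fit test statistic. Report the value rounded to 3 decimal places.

test statistic = 75.164

n = 110; E_i = n·p_i = [27.50, 27.50, 18.33, 9.17, 27.50]
χ² = (5−27.50)²/27.50 + (27−27.50)²/27.50 + (26−18.33)²/18.33 + (31−9.17)²/9.17 + (21−27.50)²/27.50 = 75.1636
df = 4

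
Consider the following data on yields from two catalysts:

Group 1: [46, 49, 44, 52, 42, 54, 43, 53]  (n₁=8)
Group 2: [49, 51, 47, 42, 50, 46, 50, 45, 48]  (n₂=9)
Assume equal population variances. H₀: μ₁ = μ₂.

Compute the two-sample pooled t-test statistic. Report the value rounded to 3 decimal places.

x̄₁=47.875, s₁=4.764, n₁=8
x̄₂=47.556, s₂=2.877, n₂=9
s_p² = [7·4.764² + 8·2.877²]/15 = 15.0065
SE = √(s_p²·(1/8+1/9)) = 1.8823
t = (47.875−47.556)/1.8823 = 0.1697
df = 15

test statistic = 0.170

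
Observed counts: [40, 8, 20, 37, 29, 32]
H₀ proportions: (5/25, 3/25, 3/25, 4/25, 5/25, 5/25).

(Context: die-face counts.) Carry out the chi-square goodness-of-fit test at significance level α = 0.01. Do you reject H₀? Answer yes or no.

n = 166; E_i = n·p_i = [33.20, 19.92, 19.92, 26.56, 33.20, 33.20]
χ² = (40−33.20)²/33.20 + (8−19.92)²/19.92 + (20−19.92)²/19.92 + (37−26.56)²/26.56 + (29−33.20)²/33.20 + (32−33.20)²/33.20 = 13.2043
df = 5
p-value (upper-tail) = 0.02154
At α=0.01: p ≥ α → fail to reject H₀

reject H₀: no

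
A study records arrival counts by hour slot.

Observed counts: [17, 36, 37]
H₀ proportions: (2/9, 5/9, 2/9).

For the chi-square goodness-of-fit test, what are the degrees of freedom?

df = k − 1 = 3 − 1 = 2

degrees of freedom = 2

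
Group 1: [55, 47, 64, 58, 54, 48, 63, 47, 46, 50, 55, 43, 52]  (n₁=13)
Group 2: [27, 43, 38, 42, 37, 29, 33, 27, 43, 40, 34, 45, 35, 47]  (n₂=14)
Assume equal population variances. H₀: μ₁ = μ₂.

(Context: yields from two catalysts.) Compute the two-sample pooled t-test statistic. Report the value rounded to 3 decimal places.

x̄₁=52.462, s₁=6.501, n₁=13
x̄₂=37.143, s₂=6.585, n₂=14
s_p² = [12·6.501² + 13·6.585²]/25 = 42.8378
SE = √(s_p²·(1/13+1/14)) = 2.5209
t = (52.462−37.143)/2.5209 = 6.0766
df = 25

test statistic = 6.077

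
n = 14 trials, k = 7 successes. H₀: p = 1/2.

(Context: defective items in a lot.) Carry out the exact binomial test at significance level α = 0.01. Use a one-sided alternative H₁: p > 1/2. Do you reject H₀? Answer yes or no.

reject H₀: no

Exact binomial: n=14, k=7, p₀=1/2=0.5000
P(X≥7) from Σ C(n,i)·p₀^i·(1−p₀)^(n−i)
p-value (one-sided, H₁ greater) = 0.60474
At α=0.01: p ≥ α → fail to reject H₀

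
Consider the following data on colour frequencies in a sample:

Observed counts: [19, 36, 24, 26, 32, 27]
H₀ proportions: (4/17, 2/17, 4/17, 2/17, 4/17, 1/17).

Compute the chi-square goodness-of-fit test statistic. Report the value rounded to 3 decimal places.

n = 164; E_i = n·p_i = [38.59, 19.29, 38.59, 19.29, 38.59, 9.65]
χ² = (19−38.59)²/38.59 + (36−19.29)²/19.29 + (24−38.59)²/38.59 + (26−19.29)²/19.29 + (32−38.59)²/38.59 + (27−9.65)²/9.65 = 64.5930
df = 5

test statistic = 64.593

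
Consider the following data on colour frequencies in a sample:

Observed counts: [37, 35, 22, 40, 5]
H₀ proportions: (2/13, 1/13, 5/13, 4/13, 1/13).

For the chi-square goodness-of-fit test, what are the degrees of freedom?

df = k − 1 = 5 − 1 = 4

degrees of freedom = 4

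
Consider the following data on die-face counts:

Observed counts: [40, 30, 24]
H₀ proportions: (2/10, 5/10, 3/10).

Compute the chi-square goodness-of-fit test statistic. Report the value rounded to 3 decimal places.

test statistic = 30.681

n = 94; E_i = n·p_i = [18.80, 47.00, 28.20]
χ² = (40−18.80)²/18.80 + (30−47.00)²/47.00 + (24−28.20)²/28.20 = 30.6809
df = 2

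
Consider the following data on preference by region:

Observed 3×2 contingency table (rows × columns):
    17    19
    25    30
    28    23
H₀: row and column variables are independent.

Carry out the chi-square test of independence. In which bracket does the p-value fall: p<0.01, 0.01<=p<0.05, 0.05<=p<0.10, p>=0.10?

p-value bracket: p>=0.10

Row totals [36, 55, 51], col totals [70, 72], n=142
χ² = (17−17.75)²/17.75 + (19−18.25)²/18.25 + (25−27.11)²/27.11 + (30−27.89)²/27.89 + (28−25.14)²/25.14 + (23−25.86)²/25.86 = 1.0279
df = 2
p-value (upper-tail) = 0.59813
→ bracket: p>=0.10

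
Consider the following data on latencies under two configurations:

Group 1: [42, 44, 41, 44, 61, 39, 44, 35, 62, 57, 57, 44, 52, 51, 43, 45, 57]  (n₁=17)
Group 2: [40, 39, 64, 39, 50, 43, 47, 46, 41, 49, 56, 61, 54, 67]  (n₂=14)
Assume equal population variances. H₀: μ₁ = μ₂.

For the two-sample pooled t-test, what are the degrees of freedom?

df = n₁ + n₂ − 2 = 17 + 14 − 2 = 29

degrees of freedom = 29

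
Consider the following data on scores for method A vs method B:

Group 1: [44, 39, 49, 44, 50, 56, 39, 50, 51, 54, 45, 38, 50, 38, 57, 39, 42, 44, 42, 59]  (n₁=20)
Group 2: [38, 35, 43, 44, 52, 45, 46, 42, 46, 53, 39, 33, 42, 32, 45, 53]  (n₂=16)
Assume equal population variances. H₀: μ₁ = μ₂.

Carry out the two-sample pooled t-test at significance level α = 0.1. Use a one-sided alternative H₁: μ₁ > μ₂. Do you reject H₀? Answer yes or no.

reject H₀: yes

x̄₁=46.500, s₁=6.692, n₁=20
x̄₂=43.000, s₂=6.512, n₂=16
s_p² = [19·6.692² + 15·6.512²]/34 = 43.7353
SE = √(s_p²·(1/20+1/16)) = 2.2182
t = (46.500−43.000)/2.2182 = 1.5779
df = 34
p-value (one-sided, H₁ greater) = 0.06193
At α=0.1: p < α → reject H₀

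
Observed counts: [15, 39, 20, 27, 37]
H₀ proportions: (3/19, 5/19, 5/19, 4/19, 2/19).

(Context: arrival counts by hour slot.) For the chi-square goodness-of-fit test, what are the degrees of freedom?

df = k − 1 = 5 − 1 = 4

degrees of freedom = 4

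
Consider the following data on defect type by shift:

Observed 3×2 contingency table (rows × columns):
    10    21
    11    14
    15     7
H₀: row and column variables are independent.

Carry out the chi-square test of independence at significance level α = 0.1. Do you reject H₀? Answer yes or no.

reject H₀: yes

Row totals [31, 25, 22], col totals [36, 42], n=78
χ² = (10−14.31)²/14.31 + (21−16.69)²/16.69 + (11−11.54)²/11.54 + (14−13.46)²/13.46 + (15−10.15)²/10.15 + (7−11.85)²/11.85 = 6.7507
df = 2
p-value (upper-tail) = 0.03421
At α=0.1: p < α → reject H₀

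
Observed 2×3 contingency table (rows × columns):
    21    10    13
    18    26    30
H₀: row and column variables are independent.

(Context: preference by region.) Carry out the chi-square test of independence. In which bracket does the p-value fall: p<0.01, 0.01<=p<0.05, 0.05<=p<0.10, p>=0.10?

Row totals [44, 74], col totals [39, 36, 43], n=118
χ² = (21−14.54)²/14.54 + (10−13.42)²/13.42 + (13−16.03)²/16.03 + (18−24.46)²/24.46 + (26−22.58)²/22.58 + (30−26.97)²/26.97 = 6.8804
df = 2
p-value (upper-tail) = 0.03206
→ bracket: 0.01<=p<0.05

p-value bracket: 0.01<=p<0.05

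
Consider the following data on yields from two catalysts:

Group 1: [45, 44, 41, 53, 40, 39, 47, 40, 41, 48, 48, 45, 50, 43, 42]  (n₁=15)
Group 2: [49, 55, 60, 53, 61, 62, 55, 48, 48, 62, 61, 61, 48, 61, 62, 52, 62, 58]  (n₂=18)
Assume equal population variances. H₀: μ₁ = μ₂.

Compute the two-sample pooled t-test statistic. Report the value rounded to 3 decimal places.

test statistic = -7.004

x̄₁=44.400, s₁=4.120, n₁=15
x̄₂=56.556, s₂=5.565, n₂=18
s_p² = [14·4.120² + 17·5.565²]/31 = 24.6466
SE = √(s_p²·(1/15+1/18)) = 1.7356
t = (44.400−56.556)/1.7356 = -7.0036
df = 31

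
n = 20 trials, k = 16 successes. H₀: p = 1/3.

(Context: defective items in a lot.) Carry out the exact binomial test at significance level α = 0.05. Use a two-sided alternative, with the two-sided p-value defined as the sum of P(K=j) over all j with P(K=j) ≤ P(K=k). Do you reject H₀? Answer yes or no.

reject H₀: yes

Exact binomial: n=20, k=16, p₀=1/3=0.3333
P(X=j) = C(n,j)·p₀^j·(1−p₀)^(n−j); p = Σ P(X=j) over j with P(X=j) ≤ P(X=16)
p-value (two-sided) = 0.00003
At α=0.05: p < α → reject H₀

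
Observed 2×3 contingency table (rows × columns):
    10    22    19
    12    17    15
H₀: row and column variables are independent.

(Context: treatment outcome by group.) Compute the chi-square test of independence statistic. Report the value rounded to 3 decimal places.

test statistic = 0.782

Row totals [51, 44], col totals [22, 39, 34], n=95
χ² = (10−11.81)²/11.81 + (22−20.94)²/20.94 + (19−18.25)²/18.25 + (12−10.19)²/10.19 + (17−18.06)²/18.06 + (15−15.75)²/15.75 = 0.7819
df = 2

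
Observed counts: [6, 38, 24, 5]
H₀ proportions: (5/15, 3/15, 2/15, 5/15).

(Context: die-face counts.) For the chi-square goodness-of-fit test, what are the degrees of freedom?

degrees of freedom = 3

df = k − 1 = 4 − 1 = 3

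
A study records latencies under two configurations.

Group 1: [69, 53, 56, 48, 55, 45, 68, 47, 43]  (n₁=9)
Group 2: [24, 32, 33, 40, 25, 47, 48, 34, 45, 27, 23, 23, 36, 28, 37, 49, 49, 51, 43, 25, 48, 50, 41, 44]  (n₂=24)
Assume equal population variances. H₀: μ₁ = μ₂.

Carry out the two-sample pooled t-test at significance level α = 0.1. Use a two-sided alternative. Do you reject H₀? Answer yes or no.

reject H₀: yes

x̄₁=53.778, s₁=9.444, n₁=9
x̄₂=37.583, s₂=9.873, n₂=24
s_p² = [8·9.444² + 23·9.873²]/31 = 95.3351
SE = √(s_p²·(1/9+1/24)) = 3.8164
t = (53.778−37.583)/3.8164 = 4.2434
df = 31
p-value (two-sided) = 0.00018
At α=0.1: p < α → reject H₀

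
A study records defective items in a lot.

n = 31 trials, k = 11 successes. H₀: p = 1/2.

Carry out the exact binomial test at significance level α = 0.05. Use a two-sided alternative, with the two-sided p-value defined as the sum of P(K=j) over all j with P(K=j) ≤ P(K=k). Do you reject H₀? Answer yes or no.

reject H₀: no

Exact binomial: n=31, k=11, p₀=1/2=0.5000
P(X=j) = C(n,j)·p₀^j·(1−p₀)^(n−j); p = Σ P(X=j) over j with P(X=j) ≤ P(X=11)
p-value (two-sided) = 0.14961
At α=0.05: p ≥ α → fail to reject H₀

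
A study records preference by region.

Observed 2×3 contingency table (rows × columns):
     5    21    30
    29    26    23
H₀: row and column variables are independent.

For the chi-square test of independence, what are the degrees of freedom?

df = (r−1)(c−1) = (2−1)·(3−1) = 2

degrees of freedom = 2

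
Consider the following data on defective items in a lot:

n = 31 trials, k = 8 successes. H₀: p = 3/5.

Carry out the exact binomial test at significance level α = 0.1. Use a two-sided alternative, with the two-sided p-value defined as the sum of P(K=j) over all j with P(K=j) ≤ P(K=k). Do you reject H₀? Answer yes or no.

reject H₀: yes

Exact binomial: n=31, k=8, p₀=3/5=0.6000
P(X=j) = C(n,j)·p₀^j·(1−p₀)^(n−j); p = Σ P(X=j) over j with P(X=j) ≤ P(X=8)
p-value (two-sided) = 0.00015
At α=0.1: p < α → reject H₀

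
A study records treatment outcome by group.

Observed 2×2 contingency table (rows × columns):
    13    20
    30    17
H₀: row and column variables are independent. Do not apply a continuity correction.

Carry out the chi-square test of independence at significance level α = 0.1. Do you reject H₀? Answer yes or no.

Row totals [33, 47], col totals [43, 37], n=80
χ² = (13−17.74)²/17.74 + (20−15.26)²/15.26 + (30−25.26)²/25.26 + (17−21.74)²/21.74 = 4.6568
df = 1
p-value (upper-tail) = 0.03093
At α=0.1: p < α → reject H₀

reject H₀: yes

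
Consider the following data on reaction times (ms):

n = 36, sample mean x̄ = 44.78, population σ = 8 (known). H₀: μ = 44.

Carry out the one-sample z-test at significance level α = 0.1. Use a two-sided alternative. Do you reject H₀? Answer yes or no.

SE = σ/√n = 8/√36 = 1.3333
z = (x̄−μ₀)/SE = (44.78−44)/1.3333 = 0.5850
p-value (two-sided) = 0.55855
At α=0.1: p ≥ α → fail to reject H₀

reject H₀: no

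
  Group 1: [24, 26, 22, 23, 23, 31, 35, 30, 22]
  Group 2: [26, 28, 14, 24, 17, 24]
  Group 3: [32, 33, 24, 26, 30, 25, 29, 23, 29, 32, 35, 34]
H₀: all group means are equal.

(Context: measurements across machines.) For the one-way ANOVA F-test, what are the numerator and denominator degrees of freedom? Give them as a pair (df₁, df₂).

k = 3 groups, N = 27 total
df = (k−1, N−k) = (3−1, 27−3) = (2, 24)

degrees of freedom = [2, 24]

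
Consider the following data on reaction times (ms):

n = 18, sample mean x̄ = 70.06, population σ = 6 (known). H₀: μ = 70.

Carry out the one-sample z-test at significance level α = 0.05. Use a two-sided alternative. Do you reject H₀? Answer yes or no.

SE = σ/√n = 6/√18 = 1.4142
z = (x̄−μ₀)/SE = (70.06−70)/1.4142 = 0.0424
p-value (two-sided) = 0.96616
At α=0.05: p ≥ α → fail to reject H₀

reject H₀: no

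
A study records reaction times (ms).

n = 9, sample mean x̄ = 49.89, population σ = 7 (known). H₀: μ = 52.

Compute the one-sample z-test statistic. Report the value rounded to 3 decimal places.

SE = σ/√n = 7/√9 = 2.3333
z = (x̄−μ₀)/SE = (49.89−52)/2.3333 = -0.9043

test statistic = -0.904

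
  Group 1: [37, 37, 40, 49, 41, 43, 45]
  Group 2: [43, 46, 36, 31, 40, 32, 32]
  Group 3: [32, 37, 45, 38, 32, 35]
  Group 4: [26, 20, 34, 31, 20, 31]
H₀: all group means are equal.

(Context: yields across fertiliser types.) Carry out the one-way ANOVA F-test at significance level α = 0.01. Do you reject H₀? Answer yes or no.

Group means [41.71, 37.14, 36.50, 27.00], grand mean 35.885
SSB = Σnᵢ(x̄ᵢ−x̄)² = 724.868; SSW = ΣΣ(x−x̄ᵢ)² = 623.786
MSB = 724.868/3 = 241.6227; MSW = 623.786/22 = 28.3539
F = MSB/MSW = 8.5217
df = (3, 22)
p-value (upper-tail) = 0.00061
At α=0.01: p < α → reject H₀

reject H₀: yes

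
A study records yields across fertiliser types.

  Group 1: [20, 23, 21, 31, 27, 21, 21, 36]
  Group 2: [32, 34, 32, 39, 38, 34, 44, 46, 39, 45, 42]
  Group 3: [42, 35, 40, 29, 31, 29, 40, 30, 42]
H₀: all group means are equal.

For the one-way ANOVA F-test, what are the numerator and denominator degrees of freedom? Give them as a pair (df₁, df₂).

degrees of freedom = [2, 25]

k = 3 groups, N = 28 total
df = (k−1, N−k) = (3−1, 28−3) = (2, 25)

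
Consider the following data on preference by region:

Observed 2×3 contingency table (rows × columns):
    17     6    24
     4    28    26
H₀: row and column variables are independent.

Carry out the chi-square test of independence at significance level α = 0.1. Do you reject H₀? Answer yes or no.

Row totals [47, 58], col totals [21, 34, 50], n=105
χ² = (17−9.40)²/9.40 + (6−15.22)²/15.22 + (24−22.38)²/22.38 + (4−11.60)²/11.60 + (28−18.78)²/18.78 + (26−27.62)²/27.62 = 21.4459
df = 2
p-value (upper-tail) = 0.00002
At α=0.1: p < α → reject H₀

reject H₀: yes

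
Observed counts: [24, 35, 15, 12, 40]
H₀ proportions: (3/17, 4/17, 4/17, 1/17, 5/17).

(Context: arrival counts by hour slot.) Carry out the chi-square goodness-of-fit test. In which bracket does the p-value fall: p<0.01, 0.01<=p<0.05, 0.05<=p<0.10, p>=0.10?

n = 126; E_i = n·p_i = [22.24, 29.65, 29.65, 7.41, 37.06]
χ² = (24−22.24)²/22.24 + (35−29.65)²/29.65 + (15−29.65)²/29.65 + (12−7.41)²/7.41 + (40−37.06)²/37.06 = 11.4167
df = 4
p-value (upper-tail) = 0.02226
→ bracket: 0.01<=p<0.05

p-value bracket: 0.01<=p<0.05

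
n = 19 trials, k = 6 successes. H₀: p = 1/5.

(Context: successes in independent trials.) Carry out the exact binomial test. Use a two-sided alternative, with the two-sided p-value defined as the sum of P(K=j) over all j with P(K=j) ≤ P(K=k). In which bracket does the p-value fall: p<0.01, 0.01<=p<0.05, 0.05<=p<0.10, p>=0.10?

Exact binomial: n=19, k=6, p₀=1/5=0.2000
P(X=j) = C(n,j)·p₀^j·(1−p₀)^(n−j); p = Σ P(X=j) over j with P(X=j) ≤ P(X=6)
p-value (two-sided) = 0.24593
→ bracket: p>=0.10

p-value bracket: p>=0.10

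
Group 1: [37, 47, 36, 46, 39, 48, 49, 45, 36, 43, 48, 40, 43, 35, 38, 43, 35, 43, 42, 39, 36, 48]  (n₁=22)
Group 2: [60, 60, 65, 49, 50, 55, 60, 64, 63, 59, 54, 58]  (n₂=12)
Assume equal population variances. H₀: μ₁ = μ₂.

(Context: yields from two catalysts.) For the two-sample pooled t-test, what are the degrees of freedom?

df = n₁ + n₂ − 2 = 22 + 12 − 2 = 32

degrees of freedom = 32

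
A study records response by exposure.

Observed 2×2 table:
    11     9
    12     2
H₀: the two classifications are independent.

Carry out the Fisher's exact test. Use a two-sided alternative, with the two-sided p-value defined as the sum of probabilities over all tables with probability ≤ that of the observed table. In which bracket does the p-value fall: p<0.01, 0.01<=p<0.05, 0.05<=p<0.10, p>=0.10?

Margins: r₁=20, r₂=14, c₁=23, c₂=11, n=34
p_obs = C(20,11)·C(14,12)/C(34,23); sum pmf over tables with pmf ≤ p_obs
p-value (two-sided) = 0.07642
→ bracket: 0.05<=p<0.10

p-value bracket: 0.05<=p<0.10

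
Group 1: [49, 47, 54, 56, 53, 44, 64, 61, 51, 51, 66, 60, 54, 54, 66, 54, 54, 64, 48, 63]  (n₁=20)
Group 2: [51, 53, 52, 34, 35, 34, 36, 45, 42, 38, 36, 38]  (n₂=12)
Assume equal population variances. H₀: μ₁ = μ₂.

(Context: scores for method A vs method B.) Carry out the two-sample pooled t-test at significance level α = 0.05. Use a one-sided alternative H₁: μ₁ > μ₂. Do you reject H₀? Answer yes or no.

x̄₁=55.650, s₁=6.620, n₁=20
x̄₂=41.167, s₂=7.284, n₂=12
s_p² = [19·6.620² + 11·7.284²]/30 = 47.2072
SE = √(s_p²·(1/20+1/12)) = 2.5088
t = (55.650−41.167)/2.5088 = 5.7729
df = 30
p-value (one-sided, H₁ greater) = 0.00000
At α=0.05: p < α → reject H₀

reject H₀: yes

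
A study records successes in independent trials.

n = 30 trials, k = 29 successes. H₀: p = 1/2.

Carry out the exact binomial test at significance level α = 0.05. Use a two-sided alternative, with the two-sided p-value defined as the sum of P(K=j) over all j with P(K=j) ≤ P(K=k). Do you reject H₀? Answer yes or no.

Exact binomial: n=30, k=29, p₀=1/2=0.5000
P(X=j) = C(n,j)·p₀^j·(1−p₀)^(n−j); p = Σ P(X=j) over j with P(X=j) ≤ P(X=29)
p-value (two-sided) = 0.00000
At α=0.05: p < α → reject H₀

reject H₀: yes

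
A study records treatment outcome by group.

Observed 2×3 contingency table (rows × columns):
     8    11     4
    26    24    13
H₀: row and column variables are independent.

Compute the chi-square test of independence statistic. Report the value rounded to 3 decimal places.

Row totals [23, 63], col totals [34, 35, 17], n=86
χ² = (8−9.09)²/9.09 + (11−9.36)²/9.36 + (4−4.55)²/4.55 + (26−24.91)²/24.91 + (24−25.64)²/25.64 + (13−12.45)²/12.45 = 0.6610
df = 2

test statistic = 0.661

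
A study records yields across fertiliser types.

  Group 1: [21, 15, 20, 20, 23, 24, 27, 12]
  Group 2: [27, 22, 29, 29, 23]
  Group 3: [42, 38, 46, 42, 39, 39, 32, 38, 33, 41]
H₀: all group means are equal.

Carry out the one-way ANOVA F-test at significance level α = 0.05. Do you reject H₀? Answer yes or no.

reject H₀: yes

Group means [20.25, 26.00, 39.00], grand mean 29.652
SSB = Σnᵢ(x̄ᵢ−x̄)² = 1647.717; SSW = ΣΣ(x−x̄ᵢ)² = 365.500
MSB = 1647.717/2 = 823.8587; MSW = 365.500/20 = 18.2750
F = MSB/MSW = 45.0812
df = (2, 20)
p-value (upper-tail) = 0.00000
At α=0.05: p < α → reject H₀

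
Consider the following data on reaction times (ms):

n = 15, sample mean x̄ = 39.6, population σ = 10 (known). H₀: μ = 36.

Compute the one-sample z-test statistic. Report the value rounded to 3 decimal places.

test statistic = 1.394

SE = σ/√n = 10/√15 = 2.5820
z = (x̄−μ₀)/SE = (39.6−36)/2.5820 = 1.3943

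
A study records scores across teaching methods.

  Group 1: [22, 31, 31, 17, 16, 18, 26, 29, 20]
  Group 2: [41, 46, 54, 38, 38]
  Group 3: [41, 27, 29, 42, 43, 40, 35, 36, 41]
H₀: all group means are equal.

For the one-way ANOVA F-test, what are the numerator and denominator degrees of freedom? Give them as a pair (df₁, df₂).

degrees of freedom = [2, 20]

k = 3 groups, N = 23 total
df = (k−1, N−k) = (3−1, 23−3) = (2, 20)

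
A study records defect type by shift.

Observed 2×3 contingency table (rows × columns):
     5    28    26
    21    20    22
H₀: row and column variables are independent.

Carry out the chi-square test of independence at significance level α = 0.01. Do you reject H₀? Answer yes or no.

reject H₀: yes

Row totals [59, 63], col totals [26, 48, 48], n=122
χ² = (5−12.57)²/12.57 + (28−23.21)²/23.21 + (26−23.21)²/23.21 + (21−13.43)²/13.43 + (20−24.79)²/24.79 + (22−24.79)²/24.79 = 11.3939
df = 2
p-value (upper-tail) = 0.00336
At α=0.01: p < α → reject H₀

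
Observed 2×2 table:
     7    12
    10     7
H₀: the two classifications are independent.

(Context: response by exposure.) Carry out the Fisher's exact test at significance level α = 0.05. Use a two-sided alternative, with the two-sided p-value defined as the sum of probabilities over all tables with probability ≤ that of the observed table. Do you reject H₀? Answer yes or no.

Margins: r₁=19, r₂=17, c₁=17, c₂=19, n=36
p_obs = C(19,7)·C(17,10)/C(36,17); sum pmf over tables with pmf ≤ p_obs
p-value (two-sided) = 0.31612
At α=0.05: p ≥ α → fail to reject H₀

reject H₀: no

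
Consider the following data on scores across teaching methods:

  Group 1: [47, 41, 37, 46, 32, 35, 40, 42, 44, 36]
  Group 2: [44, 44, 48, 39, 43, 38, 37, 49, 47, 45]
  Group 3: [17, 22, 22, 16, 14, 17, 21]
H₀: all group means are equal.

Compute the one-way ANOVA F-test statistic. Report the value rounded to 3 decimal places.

test statistic = 78.140

Group means [40.00, 43.40, 18.43], grand mean 35.667
SSB = Σnᵢ(x̄ᵢ−x̄)² = 2865.886; SSW = ΣΣ(x−x̄ᵢ)² = 440.114
MSB = 2865.886/2 = 1432.9429; MSW = 440.114/24 = 18.3381
F = MSB/MSW = 78.1402
df = (2, 24)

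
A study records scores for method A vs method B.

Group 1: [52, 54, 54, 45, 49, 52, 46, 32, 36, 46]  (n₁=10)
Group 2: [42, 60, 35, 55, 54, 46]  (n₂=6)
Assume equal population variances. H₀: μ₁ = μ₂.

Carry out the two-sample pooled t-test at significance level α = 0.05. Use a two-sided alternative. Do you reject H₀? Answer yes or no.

x̄₁=46.600, s₁=7.471, n₁=10
x̄₂=48.667, s₂=9.331, n₂=6
s_p² = [9·7.471² + 5·9.331²]/14 = 66.9810
SE = √(s_p²·(1/10+1/6)) = 4.2263
t = (46.600−48.667)/4.2263 = -0.4890
df = 14
p-value (two-sided) = 0.63241
At α=0.05: p ≥ α → fail to reject H₀

reject H₀: no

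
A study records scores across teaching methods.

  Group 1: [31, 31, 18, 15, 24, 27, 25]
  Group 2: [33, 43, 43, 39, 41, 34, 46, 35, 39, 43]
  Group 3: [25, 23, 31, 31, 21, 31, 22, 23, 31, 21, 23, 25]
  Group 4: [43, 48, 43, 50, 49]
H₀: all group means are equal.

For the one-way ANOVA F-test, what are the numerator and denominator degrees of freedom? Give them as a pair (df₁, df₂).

degrees of freedom = [3, 30]

k = 4 groups, N = 34 total
df = (k−1, N−k) = (4−1, 34−4) = (3, 30)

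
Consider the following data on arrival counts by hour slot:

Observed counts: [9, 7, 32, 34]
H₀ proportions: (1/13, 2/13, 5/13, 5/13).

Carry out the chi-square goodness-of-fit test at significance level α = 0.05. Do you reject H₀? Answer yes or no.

n = 82; E_i = n·p_i = [6.31, 12.62, 31.54, 31.54]
χ² = (9−6.31)²/6.31 + (7−12.62)²/12.62 + (32−31.54)²/31.54 + (34−31.54)²/31.54 = 3.8476
df = 3
p-value (upper-tail) = 0.27840
At α=0.05: p ≥ α → fail to reject H₀

reject H₀: no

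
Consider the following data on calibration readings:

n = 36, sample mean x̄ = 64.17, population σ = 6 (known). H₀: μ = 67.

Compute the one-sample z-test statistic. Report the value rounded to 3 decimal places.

SE = σ/√n = 6/√36 = 1.0000
z = (x̄−μ₀)/SE = (64.17−67)/1.0000 = -2.8300

test statistic = -2.830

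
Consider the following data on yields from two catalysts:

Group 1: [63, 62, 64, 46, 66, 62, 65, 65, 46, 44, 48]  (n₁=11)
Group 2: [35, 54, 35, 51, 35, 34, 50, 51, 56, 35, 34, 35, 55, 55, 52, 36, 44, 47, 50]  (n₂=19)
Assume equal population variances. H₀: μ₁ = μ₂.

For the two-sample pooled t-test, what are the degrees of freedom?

degrees of freedom = 28

df = n₁ + n₂ − 2 = 11 + 19 − 2 = 28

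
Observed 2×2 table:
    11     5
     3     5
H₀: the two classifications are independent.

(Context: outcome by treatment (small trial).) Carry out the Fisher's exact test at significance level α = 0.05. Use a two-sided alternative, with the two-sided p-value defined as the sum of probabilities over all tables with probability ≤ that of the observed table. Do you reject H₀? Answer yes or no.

reject H₀: no

Margins: r₁=16, r₂=8, c₁=14, c₂=10, n=24
p_obs = C(16,11)·C(8,3)/C(24,14); sum pmf over tables with pmf ≤ p_obs
p-value (two-sided) = 0.20380
At α=0.05: p ≥ α → fail to reject H₀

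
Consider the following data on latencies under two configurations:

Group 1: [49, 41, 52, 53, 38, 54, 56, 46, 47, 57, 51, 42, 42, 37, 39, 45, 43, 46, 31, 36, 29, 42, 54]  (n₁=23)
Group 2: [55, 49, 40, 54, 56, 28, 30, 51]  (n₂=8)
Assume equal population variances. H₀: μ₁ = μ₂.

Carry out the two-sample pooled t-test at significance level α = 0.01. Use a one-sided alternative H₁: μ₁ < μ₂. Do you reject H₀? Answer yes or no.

x̄₁=44.783, s₁=7.763, n₁=23
x̄₂=45.375, s₂=11.288, n₂=8
s_p² = [22·7.763² + 7·11.288²]/29 = 76.4754
SE = √(s_p²·(1/23+1/8)) = 3.5895
t = (44.783−45.375)/3.5895 = -0.1650
df = 29
p-value (one-sided, H₁ less) = 0.43503
At α=0.01: p ≥ α → fail to reject H₀

reject H₀: no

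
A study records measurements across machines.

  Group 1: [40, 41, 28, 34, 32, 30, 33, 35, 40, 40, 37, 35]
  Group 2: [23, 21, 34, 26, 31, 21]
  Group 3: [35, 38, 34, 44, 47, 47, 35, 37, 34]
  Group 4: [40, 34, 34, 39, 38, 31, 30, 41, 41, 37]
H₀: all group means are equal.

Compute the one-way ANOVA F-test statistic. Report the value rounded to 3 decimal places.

Group means [35.42, 26.00, 39.00, 36.50], grand mean 35.054
SSB = Σnᵢ(x̄ᵢ−x̄)² = 654.475; SSW = ΣΣ(x−x̄ᵢ)² = 735.417
MSB = 654.475/3 = 218.1584; MSW = 735.417/33 = 22.2854
F = MSB/MSW = 9.7893
df = (3, 33)

test statistic = 9.789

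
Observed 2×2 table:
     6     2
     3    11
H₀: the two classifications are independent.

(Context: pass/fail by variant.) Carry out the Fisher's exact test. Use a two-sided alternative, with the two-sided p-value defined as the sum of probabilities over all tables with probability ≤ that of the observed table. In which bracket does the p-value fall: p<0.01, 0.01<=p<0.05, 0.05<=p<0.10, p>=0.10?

Margins: r₁=8, r₂=14, c₁=9, c₂=13, n=22
p_obs = C(8,6)·C(14,3)/C(22,9); sum pmf over tables with pmf ≤ p_obs
p-value (two-sided) = 0.02601
→ bracket: 0.01<=p<0.05

p-value bracket: 0.01<=p<0.05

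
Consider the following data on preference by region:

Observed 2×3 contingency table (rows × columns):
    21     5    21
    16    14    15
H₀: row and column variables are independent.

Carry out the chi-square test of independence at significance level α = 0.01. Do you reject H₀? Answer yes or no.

reject H₀: no

Row totals [47, 45], col totals [37, 19, 36], n=92
χ² = (21−18.90)²/18.90 + (5−9.71)²/9.71 + (21−18.39)²/18.39 + (16−18.10)²/18.10 + (14−9.29)²/9.29 + (15−17.61)²/17.61 = 5.8981
df = 2
p-value (upper-tail) = 0.05239
At α=0.01: p ≥ α → fail to reject H₀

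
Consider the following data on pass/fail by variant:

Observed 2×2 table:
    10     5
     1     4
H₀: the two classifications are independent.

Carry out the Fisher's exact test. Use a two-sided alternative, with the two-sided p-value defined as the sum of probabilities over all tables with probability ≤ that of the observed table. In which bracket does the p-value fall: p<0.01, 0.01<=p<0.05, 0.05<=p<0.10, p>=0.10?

p-value bracket: p>=0.10

Margins: r₁=15, r₂=5, c₁=11, c₂=9, n=20
p_obs = C(15,10)·C(5,1)/C(20,11); sum pmf over tables with pmf ≤ p_obs
p-value (two-sided) = 0.12732
→ bracket: p>=0.10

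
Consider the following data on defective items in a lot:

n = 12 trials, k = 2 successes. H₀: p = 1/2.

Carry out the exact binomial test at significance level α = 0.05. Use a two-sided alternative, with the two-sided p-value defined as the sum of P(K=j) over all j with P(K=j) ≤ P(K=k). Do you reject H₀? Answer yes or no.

Exact binomial: n=12, k=2, p₀=1/2=0.5000
P(X=j) = C(n,j)·p₀^j·(1−p₀)^(n−j); p = Σ P(X=j) over j with P(X=j) ≤ P(X=2)
p-value (two-sided) = 0.03857
At α=0.05: p < α → reject H₀

reject H₀: yes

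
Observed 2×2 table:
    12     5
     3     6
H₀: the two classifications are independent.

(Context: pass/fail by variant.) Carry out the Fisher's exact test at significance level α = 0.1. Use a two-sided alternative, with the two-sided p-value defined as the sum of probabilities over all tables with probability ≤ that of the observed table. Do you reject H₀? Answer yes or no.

Margins: r₁=17, r₂=9, c₁=15, c₂=11, n=26
p_obs = C(17,12)·C(9,3)/C(26,15); sum pmf over tables with pmf ≤ p_obs
p-value (two-sided) = 0.10343
At α=0.1: p ≥ α → fail to reject H₀

reject H₀: no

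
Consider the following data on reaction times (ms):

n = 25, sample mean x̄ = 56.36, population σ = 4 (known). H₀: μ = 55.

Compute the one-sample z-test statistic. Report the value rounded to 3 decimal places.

SE = σ/√n = 4/√25 = 0.8000
z = (x̄−μ₀)/SE = (56.36−55)/0.8000 = 1.7000

test statistic = 1.700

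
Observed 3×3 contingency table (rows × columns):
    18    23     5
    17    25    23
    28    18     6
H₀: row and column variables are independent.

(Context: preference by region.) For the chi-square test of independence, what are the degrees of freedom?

df = (r−1)(c−1) = (3−1)·(3−1) = 4

degrees of freedom = 4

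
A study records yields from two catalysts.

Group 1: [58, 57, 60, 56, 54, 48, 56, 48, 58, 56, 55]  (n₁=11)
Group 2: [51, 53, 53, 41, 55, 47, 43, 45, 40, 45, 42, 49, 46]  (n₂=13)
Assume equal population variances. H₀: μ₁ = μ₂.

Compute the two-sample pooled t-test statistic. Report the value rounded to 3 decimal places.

x̄₁=55.091, s₁=3.859, n₁=11
x̄₂=46.923, s₂=4.924, n₂=13
s_p² = [10·3.859² + 12·4.924²]/22 = 19.9924
SE = √(s_p²·(1/11+1/13)) = 1.8318
t = (55.091−46.923)/1.8318 = 4.4590
df = 22

test statistic = 4.459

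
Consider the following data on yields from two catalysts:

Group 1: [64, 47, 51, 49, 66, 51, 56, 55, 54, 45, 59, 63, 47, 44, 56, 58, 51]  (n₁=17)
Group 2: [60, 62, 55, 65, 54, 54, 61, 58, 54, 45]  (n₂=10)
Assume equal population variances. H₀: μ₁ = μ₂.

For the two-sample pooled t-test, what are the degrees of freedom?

df = n₁ + n₂ − 2 = 17 + 10 − 2 = 25

degrees of freedom = 25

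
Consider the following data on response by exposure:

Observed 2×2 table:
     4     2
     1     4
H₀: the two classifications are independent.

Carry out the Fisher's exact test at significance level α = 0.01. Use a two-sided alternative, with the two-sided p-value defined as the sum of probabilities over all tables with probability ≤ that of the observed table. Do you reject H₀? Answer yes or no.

reject H₀: no

Margins: r₁=6, r₂=5, c₁=5, c₂=6, n=11
p_obs = C(6,4)·C(5,1)/C(11,5); sum pmf over tables with pmf ≤ p_obs
p-value (two-sided) = 0.24242
At α=0.01: p ≥ α → fail to reject H₀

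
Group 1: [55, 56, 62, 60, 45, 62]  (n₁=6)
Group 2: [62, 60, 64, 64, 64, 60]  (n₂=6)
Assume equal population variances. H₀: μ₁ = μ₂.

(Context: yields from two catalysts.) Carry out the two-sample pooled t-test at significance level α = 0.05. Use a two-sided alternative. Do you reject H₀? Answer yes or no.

reject H₀: no

x̄₁=56.667, s₁=6.439, n₁=6
x̄₂=62.333, s₂=1.966, n₂=6
s_p² = [5·6.439² + 5·1.966²]/10 = 22.6667
SE = √(s_p²·(1/6+1/6)) = 2.7487
t = (56.667−62.333)/2.7487 = -2.0616
df = 10
p-value (two-sided) = 0.06621
At α=0.05: p ≥ α → fail to reject H₀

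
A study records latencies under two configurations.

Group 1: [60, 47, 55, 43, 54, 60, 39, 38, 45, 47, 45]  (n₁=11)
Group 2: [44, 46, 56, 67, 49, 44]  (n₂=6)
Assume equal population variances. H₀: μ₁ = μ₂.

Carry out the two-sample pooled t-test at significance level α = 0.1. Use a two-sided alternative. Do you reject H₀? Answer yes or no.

x̄₁=48.455, s₁=7.725, n₁=11
x̄₂=51.000, s₂=9.033, n₂=6
s_p² = [10·7.725² + 5·9.033²]/15 = 66.9818
SE = √(s_p²·(1/11+1/6)) = 4.1537
t = (48.455−51.000)/4.1537 = -0.6128
df = 15
p-value (two-sided) = 0.54917
At α=0.1: p ≥ α → fail to reject H₀

reject H₀: no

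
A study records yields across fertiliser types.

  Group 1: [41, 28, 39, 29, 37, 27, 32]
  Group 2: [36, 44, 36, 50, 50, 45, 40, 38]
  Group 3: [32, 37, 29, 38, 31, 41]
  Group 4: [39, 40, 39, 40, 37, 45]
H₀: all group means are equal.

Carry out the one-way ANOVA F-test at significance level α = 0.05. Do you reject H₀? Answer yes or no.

reject H₀: yes

Group means [33.29, 42.38, 34.67, 40.00], grand mean 37.778
SSB = Σnᵢ(x̄ᵢ−x̄)² = 398.030; SSW = ΣΣ(x−x̄ᵢ)² = 570.637
MSB = 398.030/3 = 132.6766; MSW = 570.637/23 = 24.8103
F = MSB/MSW = 5.3476
df = (3, 23)
p-value (upper-tail) = 0.00608
At α=0.05: p < α → reject H₀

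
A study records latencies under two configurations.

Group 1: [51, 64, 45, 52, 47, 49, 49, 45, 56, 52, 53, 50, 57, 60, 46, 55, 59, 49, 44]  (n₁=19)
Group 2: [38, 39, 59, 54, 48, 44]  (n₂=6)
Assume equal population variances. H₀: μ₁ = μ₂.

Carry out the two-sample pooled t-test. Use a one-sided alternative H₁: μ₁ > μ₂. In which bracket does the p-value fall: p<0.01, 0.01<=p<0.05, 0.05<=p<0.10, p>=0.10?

p-value bracket: 0.05<=p<0.10

x̄₁=51.737, s₁=5.586, n₁=19
x̄₂=47.000, s₂=8.343, n₂=6
s_p² = [18·5.586² + 5·8.343²]/23 = 39.5515
SE = √(s_p²·(1/19+1/6)) = 2.9451
t = (51.737−47.000)/2.9451 = 1.6084
df = 23
p-value (one-sided, H₁ greater) = 0.06070
→ bracket: 0.05<=p<0.10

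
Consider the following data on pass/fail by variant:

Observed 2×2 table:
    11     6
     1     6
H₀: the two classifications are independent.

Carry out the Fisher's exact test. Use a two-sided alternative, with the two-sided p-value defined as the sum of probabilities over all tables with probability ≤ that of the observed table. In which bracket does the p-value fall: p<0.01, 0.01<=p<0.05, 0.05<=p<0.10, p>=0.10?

p-value bracket: 0.05<=p<0.10

Margins: r₁=17, r₂=7, c₁=12, c₂=12, n=24
p_obs = C(17,11)·C(7,1)/C(24,12); sum pmf over tables with pmf ≤ p_obs
p-value (two-sided) = 0.06865
→ bracket: 0.05<=p<0.10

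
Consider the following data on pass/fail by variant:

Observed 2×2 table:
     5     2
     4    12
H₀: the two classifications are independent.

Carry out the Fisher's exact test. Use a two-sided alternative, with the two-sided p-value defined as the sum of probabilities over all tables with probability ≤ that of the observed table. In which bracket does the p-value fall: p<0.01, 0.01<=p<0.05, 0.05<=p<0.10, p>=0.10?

Margins: r₁=7, r₂=16, c₁=9, c₂=14, n=23
p_obs = C(7,5)·C(16,4)/C(23,9); sum pmf over tables with pmf ≤ p_obs
p-value (two-sided) = 0.06571
→ bracket: 0.05<=p<0.10

p-value bracket: 0.05<=p<0.10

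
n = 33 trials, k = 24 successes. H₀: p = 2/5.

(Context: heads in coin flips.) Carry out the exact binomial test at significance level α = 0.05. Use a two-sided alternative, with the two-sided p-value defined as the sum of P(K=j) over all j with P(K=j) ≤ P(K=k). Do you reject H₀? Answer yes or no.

reject H₀: yes

Exact binomial: n=33, k=24, p₀=2/5=0.4000
P(X=j) = C(n,j)·p₀^j·(1−p₀)^(n−j); p = Σ P(X=j) over j with P(X=j) ≤ P(X=24)
p-value (two-sided) = 0.00023
At α=0.05: p < α → reject H₀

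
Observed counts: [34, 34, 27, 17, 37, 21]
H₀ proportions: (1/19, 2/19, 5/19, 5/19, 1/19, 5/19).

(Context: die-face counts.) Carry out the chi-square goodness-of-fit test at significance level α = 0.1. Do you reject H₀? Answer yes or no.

n = 170; E_i = n·p_i = [8.95, 17.89, 44.74, 44.74, 8.95, 44.74]
χ² = (34−8.95)²/8.95 + (34−17.89)²/17.89 + (27−44.74)²/44.74 + (17−44.74)²/44.74 + (37−8.95)²/8.95 + (21−44.74)²/44.74 = 209.4188
df = 5
p-value (upper-tail) = 0.00000
At α=0.1: p < α → reject H₀

reject H₀: yes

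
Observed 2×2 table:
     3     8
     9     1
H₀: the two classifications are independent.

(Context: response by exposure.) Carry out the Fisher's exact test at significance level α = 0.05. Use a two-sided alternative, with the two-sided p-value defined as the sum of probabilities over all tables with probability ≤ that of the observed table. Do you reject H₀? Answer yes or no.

Margins: r₁=11, r₂=10, c₁=12, c₂=9, n=21
p_obs = C(11,3)·C(10,9)/C(21,12); sum pmf over tables with pmf ≤ p_obs
p-value (two-sided) = 0.00752
At α=0.05: p < α → reject H₀

reject H₀: yes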